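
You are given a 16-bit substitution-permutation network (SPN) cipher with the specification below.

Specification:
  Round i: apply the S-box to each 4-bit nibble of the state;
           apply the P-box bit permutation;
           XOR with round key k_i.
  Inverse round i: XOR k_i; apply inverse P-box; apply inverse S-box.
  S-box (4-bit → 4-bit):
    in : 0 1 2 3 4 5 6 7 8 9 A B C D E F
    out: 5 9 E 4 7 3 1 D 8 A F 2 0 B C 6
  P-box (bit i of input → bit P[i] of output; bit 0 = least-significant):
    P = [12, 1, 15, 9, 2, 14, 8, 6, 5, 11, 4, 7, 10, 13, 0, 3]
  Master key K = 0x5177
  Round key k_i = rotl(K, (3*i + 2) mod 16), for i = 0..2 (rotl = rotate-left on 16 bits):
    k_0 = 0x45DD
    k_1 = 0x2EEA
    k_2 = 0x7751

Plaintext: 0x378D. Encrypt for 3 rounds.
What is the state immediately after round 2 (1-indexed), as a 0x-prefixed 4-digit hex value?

0xC91A

s_0 = plaintext = 0x378D
s_1 = Round(s_0, k_0) = 0x572E
s_2 = Round(s_1, k_1) = 0xC91A
s_3 = Round(s_2, k_2) = 0xED97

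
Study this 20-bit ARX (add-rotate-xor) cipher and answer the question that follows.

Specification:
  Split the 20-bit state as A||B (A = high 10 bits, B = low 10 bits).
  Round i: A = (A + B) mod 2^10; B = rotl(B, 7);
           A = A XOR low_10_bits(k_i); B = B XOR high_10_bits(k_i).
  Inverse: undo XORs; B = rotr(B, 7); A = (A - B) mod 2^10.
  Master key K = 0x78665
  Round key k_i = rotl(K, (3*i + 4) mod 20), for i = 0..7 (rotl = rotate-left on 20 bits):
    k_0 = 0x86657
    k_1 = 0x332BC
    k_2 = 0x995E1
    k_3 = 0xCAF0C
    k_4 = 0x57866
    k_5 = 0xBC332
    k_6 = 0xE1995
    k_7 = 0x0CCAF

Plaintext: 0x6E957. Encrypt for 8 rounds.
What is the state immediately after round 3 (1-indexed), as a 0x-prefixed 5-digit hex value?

0x17B4A

s_0 = plaintext = 0x6E957
s_1 = Round(s_0, k_0) = 0x519B3
s_2 = Round(s_1, k_1) = 0x1157A
s_3 = Round(s_2, k_2) = 0x17B4A
s_4 = Round(s_3, k_3) = 0x29242
s_5 = Round(s_4, k_4) = 0xA0016
s_6 = Round(s_5, k_5) = 0x691F2
s_7 = Round(s_6, k_6) = 0x80EB8
s_8 = Round(s_7, k_7) = 0x05064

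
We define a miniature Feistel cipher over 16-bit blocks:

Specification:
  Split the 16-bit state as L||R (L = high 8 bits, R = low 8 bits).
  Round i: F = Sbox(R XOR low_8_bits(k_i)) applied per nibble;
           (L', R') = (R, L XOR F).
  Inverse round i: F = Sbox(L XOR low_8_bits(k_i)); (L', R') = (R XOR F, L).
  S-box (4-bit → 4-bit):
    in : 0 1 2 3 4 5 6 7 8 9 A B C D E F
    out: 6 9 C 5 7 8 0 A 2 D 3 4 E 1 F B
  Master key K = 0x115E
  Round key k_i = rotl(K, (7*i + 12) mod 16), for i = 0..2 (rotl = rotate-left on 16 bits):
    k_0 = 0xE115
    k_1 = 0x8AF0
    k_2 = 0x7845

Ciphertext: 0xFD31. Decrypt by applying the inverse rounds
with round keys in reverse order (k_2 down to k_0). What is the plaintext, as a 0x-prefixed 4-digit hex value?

0x92D8

s_0 = ciphertext = 0xFD31
s_1 = InvRound(s_0, k_2) = 0x73FD
s_2 = InvRound(s_1, k_1) = 0xD873
s_3 = InvRound(s_2, k_0) = 0x92D8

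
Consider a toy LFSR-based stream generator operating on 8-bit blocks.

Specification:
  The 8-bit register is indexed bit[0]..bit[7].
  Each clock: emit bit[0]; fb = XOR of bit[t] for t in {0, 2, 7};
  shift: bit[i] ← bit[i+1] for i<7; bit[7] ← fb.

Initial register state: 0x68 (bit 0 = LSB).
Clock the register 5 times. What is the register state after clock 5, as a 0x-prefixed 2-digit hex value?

0x73

reg_0 = 0x68
clock 1: out=0, reg = 0x34
clock 2: out=0, reg = 0x9A
clock 3: out=0, reg = 0xCD
clock 4: out=1, reg = 0xE6
clock 5: out=0, reg = 0x73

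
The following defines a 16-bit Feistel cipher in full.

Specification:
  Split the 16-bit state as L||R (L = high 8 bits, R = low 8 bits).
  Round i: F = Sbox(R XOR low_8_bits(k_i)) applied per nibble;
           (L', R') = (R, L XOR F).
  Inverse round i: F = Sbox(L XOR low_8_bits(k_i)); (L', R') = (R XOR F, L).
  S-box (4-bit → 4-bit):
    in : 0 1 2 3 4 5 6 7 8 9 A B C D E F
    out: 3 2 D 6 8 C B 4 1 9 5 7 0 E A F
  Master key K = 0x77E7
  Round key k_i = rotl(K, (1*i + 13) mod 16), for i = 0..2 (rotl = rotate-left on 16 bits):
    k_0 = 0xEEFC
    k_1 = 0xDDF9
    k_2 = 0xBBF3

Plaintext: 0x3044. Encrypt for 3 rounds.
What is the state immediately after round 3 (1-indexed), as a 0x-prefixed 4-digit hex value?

0x354A

s_0 = plaintext = 0x3044
s_1 = Round(s_0, k_0) = 0x4441
s_2 = Round(s_1, k_1) = 0x4135
s_3 = Round(s_2, k_2) = 0x354A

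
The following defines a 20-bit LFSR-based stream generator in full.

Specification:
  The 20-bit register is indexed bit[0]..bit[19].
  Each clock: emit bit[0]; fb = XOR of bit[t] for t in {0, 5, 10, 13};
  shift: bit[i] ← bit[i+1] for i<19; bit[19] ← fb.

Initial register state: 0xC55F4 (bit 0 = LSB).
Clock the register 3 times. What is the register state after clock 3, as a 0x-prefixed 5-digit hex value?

reg_0 = 0xC55F4
clock 1: out=0, reg = 0x62AFA
clock 2: out=0, reg = 0x3157D
clock 3: out=1, reg = 0x98ABE

0x98ABE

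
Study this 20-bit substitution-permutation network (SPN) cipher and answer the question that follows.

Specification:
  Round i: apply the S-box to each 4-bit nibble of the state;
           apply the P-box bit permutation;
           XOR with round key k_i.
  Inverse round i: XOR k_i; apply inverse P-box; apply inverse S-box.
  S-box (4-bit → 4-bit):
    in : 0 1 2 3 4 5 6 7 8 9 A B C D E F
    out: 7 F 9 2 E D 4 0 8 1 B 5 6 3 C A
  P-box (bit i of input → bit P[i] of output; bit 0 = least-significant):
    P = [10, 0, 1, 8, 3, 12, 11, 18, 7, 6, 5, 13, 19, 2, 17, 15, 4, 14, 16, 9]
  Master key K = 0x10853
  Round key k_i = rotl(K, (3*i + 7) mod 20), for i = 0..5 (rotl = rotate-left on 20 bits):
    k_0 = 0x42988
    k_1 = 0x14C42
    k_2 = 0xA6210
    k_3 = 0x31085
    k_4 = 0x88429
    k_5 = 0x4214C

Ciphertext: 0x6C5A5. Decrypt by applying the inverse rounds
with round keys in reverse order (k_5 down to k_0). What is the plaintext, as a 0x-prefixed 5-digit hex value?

s_0 = ciphertext = 0x6C5A5
s_1 = InvRound(s_0, k_5) = 0x3E19D
s_2 = InvRound(s_1, k_4) = 0x00572
s_3 = InvRound(s_2, k_3) = 0xBC031
s_4 = InvRound(s_3, k_2) = 0xE8E73
s_5 = InvRound(s_4, k_1) = 0x15683
s_6 = InvRound(s_5, k_0) = 0x47811

0x47811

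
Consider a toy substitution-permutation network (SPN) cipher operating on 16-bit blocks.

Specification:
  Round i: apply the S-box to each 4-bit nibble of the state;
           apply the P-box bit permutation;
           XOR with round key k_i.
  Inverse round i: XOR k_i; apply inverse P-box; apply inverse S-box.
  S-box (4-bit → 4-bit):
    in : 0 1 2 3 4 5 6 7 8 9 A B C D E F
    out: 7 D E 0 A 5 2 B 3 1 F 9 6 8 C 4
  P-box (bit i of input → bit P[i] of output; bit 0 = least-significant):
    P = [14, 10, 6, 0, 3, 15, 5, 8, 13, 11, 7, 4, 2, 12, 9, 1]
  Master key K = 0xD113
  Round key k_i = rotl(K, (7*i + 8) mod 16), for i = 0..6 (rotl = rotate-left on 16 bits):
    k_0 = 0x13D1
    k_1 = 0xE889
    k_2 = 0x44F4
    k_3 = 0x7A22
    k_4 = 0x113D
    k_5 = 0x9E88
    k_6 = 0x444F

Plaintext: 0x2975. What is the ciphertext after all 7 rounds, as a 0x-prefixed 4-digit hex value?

0x47DB

s_0 = plaintext = 0x2975
s_1 = Round(s_0, k_0) = 0xE09B
s_2 = Round(s_1, k_1) = 0x8202
s_3 = Round(s_2, k_2) = 0xD809
s_4 = Round(s_3, k_3) = 0x9208
s_5 = Round(s_4, k_4) = 0xDD81
s_6 = Round(s_5, k_5) = 0x5ED3
s_7 = Round(s_6, k_6) = 0x47DB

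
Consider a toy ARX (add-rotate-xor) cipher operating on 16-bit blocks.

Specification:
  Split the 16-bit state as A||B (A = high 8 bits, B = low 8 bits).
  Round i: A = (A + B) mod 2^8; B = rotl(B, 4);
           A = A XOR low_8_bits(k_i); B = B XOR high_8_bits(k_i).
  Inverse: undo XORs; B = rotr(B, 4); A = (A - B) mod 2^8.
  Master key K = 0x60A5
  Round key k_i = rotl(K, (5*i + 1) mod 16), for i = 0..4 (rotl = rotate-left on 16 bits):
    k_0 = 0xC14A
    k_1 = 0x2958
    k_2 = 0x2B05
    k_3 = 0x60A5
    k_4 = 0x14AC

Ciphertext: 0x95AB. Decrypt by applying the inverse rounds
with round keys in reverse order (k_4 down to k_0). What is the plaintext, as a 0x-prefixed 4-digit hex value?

0x901C

s_0 = ciphertext = 0x95AB
s_1 = InvRound(s_0, k_4) = 0x3EFB
s_2 = InvRound(s_1, k_3) = 0xE2B9
s_3 = InvRound(s_2, k_2) = 0xBE29
s_4 = InvRound(s_3, k_1) = 0xE600
s_5 = InvRound(s_4, k_0) = 0x901C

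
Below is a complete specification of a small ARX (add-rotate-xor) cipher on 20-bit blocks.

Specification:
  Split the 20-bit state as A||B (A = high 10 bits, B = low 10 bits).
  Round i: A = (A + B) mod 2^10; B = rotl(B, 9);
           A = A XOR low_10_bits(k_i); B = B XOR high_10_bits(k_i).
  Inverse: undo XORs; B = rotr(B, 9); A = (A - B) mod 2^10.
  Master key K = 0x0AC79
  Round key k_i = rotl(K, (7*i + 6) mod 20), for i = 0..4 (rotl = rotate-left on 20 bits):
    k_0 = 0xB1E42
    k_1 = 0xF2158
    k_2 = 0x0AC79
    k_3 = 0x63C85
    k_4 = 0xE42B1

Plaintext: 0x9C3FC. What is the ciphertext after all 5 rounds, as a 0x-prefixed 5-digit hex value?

s_0 = plaintext = 0x9C3FC
s_1 = Round(s_0, k_0) = 0x0BB39
s_2 = Round(s_1, k_1) = 0x8FC54
s_3 = Round(s_2, k_2) = 0xBA801
s_4 = Round(s_3, k_3) = 0x9BB8F
s_5 = Round(s_4, k_4) = 0xD3057

0xD3057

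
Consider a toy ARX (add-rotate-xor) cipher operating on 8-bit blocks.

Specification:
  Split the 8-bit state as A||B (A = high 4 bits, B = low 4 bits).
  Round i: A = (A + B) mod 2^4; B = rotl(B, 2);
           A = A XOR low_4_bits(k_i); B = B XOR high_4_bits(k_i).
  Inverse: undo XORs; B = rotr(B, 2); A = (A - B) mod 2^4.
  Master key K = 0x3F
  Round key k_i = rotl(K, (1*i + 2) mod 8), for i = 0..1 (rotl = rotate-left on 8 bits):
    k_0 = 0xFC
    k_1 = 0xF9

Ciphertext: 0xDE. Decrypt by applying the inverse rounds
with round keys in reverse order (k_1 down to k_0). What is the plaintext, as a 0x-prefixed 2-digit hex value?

s_0 = ciphertext = 0xDE
s_1 = InvRound(s_0, k_1) = 0x04
s_2 = InvRound(s_1, k_0) = 0xEE

0xEE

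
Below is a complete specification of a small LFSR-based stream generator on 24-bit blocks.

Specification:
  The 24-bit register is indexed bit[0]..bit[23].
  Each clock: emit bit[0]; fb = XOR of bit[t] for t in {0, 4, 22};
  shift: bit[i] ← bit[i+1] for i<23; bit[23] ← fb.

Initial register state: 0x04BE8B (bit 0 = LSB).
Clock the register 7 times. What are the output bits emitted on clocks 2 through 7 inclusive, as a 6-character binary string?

reg_0 = 0x04BE8B
clock 1: out=1, reg = 0x825F45
clock 2: out=1, reg = 0xC12FA2
clock 3: out=0, reg = 0xE097D1
clock 4: out=1, reg = 0xF04BE8
clock 5: out=0, reg = 0xF825F4
clock 6: out=0, reg = 0x7C12FA
clock 7: out=0, reg = 0x3E097D

101000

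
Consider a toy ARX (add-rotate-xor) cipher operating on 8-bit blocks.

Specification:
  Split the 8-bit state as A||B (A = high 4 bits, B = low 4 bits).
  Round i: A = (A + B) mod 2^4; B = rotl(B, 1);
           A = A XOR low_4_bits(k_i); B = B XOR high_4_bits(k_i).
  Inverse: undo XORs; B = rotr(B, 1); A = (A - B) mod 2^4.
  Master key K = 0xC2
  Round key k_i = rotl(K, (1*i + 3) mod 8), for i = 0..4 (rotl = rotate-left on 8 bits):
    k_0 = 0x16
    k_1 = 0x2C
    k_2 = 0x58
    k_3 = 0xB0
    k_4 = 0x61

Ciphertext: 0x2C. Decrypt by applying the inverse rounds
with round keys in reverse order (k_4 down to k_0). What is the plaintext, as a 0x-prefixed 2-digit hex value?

s_0 = ciphertext = 0x2C
s_1 = InvRound(s_0, k_4) = 0xE5
s_2 = InvRound(s_1, k_3) = 0x77
s_3 = InvRound(s_2, k_2) = 0xE1
s_4 = InvRound(s_3, k_1) = 0x99
s_5 = InvRound(s_4, k_0) = 0xB4

0xB4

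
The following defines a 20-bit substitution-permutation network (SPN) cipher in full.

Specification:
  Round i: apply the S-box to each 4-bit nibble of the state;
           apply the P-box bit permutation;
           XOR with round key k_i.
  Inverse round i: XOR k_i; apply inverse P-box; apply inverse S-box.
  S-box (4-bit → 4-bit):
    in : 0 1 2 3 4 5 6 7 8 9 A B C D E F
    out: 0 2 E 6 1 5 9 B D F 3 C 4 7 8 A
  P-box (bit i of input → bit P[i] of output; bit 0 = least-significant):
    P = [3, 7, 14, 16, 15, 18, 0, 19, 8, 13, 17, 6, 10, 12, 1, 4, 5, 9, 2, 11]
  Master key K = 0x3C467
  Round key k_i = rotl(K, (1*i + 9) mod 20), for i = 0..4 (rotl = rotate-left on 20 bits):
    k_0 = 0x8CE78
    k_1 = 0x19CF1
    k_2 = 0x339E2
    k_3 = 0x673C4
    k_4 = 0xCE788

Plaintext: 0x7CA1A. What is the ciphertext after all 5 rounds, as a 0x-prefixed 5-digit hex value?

s_0 = plaintext = 0x7CA1A
s_1 = Round(s_0, k_0) = 0xCE5D2
s_2 = Round(s_1, k_1) = 0x65D64
s_3 = Round(s_2, k_2) = 0x994C8
s_4 = Round(s_3, k_3) = 0x72CFB
s_5 = Round(s_4, k_4) = 0x3BDBA

0x3BDBA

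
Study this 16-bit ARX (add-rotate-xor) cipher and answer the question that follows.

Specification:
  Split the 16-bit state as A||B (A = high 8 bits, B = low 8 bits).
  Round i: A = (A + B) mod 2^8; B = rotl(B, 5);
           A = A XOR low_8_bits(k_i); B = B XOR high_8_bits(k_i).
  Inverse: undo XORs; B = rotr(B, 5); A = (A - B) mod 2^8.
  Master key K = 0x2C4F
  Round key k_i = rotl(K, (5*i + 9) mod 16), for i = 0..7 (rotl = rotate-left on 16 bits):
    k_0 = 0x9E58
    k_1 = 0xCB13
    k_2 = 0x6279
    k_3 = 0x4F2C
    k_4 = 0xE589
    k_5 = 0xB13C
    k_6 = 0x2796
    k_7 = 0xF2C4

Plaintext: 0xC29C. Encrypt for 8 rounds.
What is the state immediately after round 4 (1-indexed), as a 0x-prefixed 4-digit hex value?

0x6EAA

s_0 = plaintext = 0xC29C
s_1 = Round(s_0, k_0) = 0x060D
s_2 = Round(s_1, k_1) = 0x006A
s_3 = Round(s_2, k_2) = 0x132F
s_4 = Round(s_3, k_3) = 0x6EAA
s_5 = Round(s_4, k_4) = 0x91B0
s_6 = Round(s_5, k_5) = 0x7DA7
s_7 = Round(s_6, k_6) = 0xB2D3
s_8 = Round(s_7, k_7) = 0x4188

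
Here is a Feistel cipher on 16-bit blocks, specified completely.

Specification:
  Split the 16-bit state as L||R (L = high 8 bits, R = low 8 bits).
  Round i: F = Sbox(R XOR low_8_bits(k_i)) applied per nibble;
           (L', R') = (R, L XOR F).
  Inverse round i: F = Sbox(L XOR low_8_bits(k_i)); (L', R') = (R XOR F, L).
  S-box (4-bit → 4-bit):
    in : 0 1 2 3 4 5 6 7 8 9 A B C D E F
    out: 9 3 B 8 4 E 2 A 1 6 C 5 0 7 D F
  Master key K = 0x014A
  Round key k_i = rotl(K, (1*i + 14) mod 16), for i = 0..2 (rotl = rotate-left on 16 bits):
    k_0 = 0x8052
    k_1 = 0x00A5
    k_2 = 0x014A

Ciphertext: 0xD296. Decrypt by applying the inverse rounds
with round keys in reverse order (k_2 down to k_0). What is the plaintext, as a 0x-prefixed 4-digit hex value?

0xD239

s_0 = ciphertext = 0xD296
s_1 = InvRound(s_0, k_2) = 0xF7D2
s_2 = InvRound(s_1, k_1) = 0x39F7
s_3 = InvRound(s_2, k_0) = 0xD239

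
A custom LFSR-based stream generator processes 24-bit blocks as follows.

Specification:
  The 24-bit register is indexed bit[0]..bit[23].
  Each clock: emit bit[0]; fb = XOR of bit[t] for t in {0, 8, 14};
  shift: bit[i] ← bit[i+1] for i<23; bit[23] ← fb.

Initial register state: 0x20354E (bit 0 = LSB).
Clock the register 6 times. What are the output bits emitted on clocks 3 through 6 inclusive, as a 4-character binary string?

reg_0 = 0x20354E
clock 1: out=0, reg = 0x901AA7
clock 2: out=1, reg = 0xC80D53
clock 3: out=1, reg = 0x6406A9
clock 4: out=1, reg = 0xB20354
clock 5: out=0, reg = 0xD901AA
clock 6: out=0, reg = 0xEC80D5

1100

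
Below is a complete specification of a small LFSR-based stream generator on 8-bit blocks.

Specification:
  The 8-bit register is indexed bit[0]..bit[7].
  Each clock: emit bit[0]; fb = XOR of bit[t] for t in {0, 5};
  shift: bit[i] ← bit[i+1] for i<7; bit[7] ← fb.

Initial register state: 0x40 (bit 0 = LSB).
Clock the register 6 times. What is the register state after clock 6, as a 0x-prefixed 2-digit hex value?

0x49

reg_0 = 0x40
clock 1: out=0, reg = 0x20
clock 2: out=0, reg = 0x90
clock 3: out=0, reg = 0x48
clock 4: out=0, reg = 0x24
clock 5: out=0, reg = 0x92
clock 6: out=0, reg = 0x49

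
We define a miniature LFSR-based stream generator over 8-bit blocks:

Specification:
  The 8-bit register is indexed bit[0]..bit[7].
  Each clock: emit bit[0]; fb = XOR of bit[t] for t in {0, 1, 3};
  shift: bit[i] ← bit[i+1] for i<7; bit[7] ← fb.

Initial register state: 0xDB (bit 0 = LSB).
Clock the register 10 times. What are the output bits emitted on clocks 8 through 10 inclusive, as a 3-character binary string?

110

reg_0 = 0xDB
clock 1: out=1, reg = 0xED
clock 2: out=1, reg = 0x76
clock 3: out=0, reg = 0xBB
clock 4: out=1, reg = 0xDD
clock 5: out=1, reg = 0x6E
clock 6: out=0, reg = 0x37
clock 7: out=1, reg = 0x1B
clock 8: out=1, reg = 0x8D
clock 9: out=1, reg = 0x46
clock 10: out=0, reg = 0xA3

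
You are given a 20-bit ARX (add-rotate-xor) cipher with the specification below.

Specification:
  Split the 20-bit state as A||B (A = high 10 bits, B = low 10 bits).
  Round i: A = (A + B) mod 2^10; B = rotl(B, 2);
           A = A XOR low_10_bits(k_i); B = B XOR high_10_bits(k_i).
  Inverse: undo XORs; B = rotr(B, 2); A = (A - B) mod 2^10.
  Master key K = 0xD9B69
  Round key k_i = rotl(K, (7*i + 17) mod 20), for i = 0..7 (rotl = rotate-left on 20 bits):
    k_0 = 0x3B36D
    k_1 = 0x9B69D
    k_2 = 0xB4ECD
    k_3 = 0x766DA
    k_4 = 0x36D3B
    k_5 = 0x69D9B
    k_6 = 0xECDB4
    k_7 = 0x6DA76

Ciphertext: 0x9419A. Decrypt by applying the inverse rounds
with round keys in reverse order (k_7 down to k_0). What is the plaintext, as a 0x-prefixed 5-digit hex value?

0xA6C8A

s_0 = ciphertext = 0x9419A
s_1 = InvRound(s_0, k_7) = 0x06C0B
s_2 = InvRound(s_1, k_6) = 0x304EE
s_3 = InvRound(s_2, k_5) = 0x02152
s_4 = InvRound(s_3, k_4) = 0xF4562
s_5 = InvRound(s_4, k_3) = 0x7772E
s_6 = InvRound(s_5, k_2) = 0x6457F
s_7 = InvRound(s_6, k_1) = 0x122C4
s_8 = InvRound(s_7, k_0) = 0xA6C8A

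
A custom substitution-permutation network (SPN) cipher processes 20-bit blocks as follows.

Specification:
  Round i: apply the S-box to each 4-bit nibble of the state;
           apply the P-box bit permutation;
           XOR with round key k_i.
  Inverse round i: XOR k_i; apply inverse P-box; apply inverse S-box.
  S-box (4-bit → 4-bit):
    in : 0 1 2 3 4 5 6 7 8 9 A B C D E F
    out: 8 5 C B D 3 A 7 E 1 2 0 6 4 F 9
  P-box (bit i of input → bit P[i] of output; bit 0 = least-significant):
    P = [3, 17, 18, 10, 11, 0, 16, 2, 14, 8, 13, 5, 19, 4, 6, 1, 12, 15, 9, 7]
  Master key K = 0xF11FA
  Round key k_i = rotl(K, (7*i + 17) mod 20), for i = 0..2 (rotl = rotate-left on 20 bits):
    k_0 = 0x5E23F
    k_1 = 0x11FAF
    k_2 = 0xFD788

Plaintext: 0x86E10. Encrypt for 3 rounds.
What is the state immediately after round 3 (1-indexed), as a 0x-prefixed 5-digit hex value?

s_0 = plaintext = 0x86E10
s_1 = Round(s_0, k_0) = 0x40D8D
s_2 = Round(s_1, k_1) = 0x42D28
s_3 = Round(s_2, k_2) = 0x8E14E

0x8E14E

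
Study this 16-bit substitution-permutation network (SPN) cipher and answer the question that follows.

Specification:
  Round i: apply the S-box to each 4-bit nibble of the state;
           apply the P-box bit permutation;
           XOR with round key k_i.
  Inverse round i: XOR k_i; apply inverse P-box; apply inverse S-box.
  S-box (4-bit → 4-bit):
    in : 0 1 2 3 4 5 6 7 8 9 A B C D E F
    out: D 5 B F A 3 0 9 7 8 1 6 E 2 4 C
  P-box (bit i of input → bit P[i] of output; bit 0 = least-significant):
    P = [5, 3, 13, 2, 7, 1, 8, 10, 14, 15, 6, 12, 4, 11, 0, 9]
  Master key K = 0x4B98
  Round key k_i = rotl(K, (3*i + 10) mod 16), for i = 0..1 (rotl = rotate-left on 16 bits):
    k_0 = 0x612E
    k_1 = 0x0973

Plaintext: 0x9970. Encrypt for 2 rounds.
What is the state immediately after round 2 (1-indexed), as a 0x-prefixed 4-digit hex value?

s_0 = plaintext = 0x9970
s_1 = Round(s_0, k_0) = 0x578A
s_2 = Round(s_1, k_1) = 0x50C1

0x50C1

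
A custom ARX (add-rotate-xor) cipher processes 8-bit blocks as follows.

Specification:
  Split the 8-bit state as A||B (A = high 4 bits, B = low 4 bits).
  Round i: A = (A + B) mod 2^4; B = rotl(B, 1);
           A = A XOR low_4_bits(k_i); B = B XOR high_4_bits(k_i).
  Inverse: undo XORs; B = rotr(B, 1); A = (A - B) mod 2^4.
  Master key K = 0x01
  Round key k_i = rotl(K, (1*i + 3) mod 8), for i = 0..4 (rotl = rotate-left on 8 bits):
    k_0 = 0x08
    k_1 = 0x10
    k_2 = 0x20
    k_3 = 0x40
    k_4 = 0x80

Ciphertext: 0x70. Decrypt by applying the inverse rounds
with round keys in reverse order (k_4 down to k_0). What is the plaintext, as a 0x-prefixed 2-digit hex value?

s_0 = ciphertext = 0x70
s_1 = InvRound(s_0, k_4) = 0x34
s_2 = InvRound(s_1, k_3) = 0x30
s_3 = InvRound(s_2, k_2) = 0x21
s_4 = InvRound(s_3, k_1) = 0x20
s_5 = InvRound(s_4, k_0) = 0xA0

0xA0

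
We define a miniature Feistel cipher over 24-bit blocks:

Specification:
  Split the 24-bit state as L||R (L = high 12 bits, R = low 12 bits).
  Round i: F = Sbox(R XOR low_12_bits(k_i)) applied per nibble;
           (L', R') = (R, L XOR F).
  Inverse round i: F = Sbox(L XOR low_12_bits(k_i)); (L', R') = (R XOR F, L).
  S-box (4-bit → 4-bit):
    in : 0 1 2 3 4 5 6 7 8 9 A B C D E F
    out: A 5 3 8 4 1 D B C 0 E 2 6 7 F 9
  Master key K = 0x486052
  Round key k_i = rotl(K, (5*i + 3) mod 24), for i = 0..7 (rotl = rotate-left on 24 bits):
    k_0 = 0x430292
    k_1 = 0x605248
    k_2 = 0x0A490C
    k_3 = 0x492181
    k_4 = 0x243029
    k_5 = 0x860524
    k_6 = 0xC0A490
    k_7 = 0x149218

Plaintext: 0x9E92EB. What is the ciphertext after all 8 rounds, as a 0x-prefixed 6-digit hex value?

0x0EAB26

s_0 = plaintext = 0x9E92EB
s_1 = Round(s_0, k_0) = 0x2EB359
s_2 = Round(s_1, k_1) = 0x3597BE
s_3 = Round(s_2, k_2) = 0x7BEC7A
s_4 = Round(s_3, k_3) = 0xC7A02C
s_5 = Round(s_4, k_4) = 0x02C6DB
s_6 = Round(s_5, k_5) = 0x6DB8B5
s_7 = Round(s_6, k_6) = 0x8B50EA
s_8 = Round(s_7, k_7) = 0x0EAB26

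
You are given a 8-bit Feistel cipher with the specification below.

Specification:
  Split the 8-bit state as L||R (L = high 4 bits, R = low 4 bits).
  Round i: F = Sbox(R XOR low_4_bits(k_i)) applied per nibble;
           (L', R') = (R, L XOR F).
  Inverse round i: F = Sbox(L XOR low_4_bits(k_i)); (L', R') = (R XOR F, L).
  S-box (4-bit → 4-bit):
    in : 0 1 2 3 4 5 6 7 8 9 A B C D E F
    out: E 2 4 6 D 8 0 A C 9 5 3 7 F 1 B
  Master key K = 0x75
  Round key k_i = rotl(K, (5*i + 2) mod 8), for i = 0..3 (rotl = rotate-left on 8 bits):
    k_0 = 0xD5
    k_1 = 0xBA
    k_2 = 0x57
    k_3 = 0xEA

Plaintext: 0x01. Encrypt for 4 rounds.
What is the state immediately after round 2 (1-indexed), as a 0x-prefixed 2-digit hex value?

0xDB

s_0 = plaintext = 0x01
s_1 = Round(s_0, k_0) = 0x1D
s_2 = Round(s_1, k_1) = 0xDB
s_3 = Round(s_2, k_2) = 0xBA
s_4 = Round(s_3, k_3) = 0xA5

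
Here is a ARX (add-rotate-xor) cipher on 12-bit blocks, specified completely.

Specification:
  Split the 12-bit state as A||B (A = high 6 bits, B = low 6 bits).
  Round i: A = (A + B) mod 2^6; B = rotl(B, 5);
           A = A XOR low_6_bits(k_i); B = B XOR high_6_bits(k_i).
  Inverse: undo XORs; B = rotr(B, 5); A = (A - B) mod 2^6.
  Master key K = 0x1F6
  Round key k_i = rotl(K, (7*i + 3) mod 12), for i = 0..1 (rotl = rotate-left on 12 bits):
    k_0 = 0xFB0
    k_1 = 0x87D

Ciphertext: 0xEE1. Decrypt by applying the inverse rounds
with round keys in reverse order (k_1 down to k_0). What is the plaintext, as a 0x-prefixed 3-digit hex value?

s_0 = ciphertext = 0xEE1
s_1 = InvRound(s_0, k_1) = 0x180
s_2 = InvRound(s_1, k_0) = 0xE7D

0xE7D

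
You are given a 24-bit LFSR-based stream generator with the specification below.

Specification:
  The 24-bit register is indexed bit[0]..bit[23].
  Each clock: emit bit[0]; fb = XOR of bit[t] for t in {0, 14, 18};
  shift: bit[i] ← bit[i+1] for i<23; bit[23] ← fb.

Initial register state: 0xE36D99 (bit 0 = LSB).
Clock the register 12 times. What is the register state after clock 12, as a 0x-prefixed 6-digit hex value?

0x52CE36

reg_0 = 0xE36D99
clock 1: out=1, reg = 0x71B6CC
clock 2: out=0, reg = 0x38DB66
clock 3: out=0, reg = 0x9C6DB3
clock 4: out=1, reg = 0xCE36D9
clock 5: out=1, reg = 0x671B6C
clock 6: out=0, reg = 0xB38DB6
clock 7: out=0, reg = 0x59C6DB
clock 8: out=1, reg = 0x2CE36D
clock 9: out=1, reg = 0x9671B6
clock 10: out=0, reg = 0x4B38DB
clock 11: out=1, reg = 0xA59C6D
clock 12: out=1, reg = 0x52CE36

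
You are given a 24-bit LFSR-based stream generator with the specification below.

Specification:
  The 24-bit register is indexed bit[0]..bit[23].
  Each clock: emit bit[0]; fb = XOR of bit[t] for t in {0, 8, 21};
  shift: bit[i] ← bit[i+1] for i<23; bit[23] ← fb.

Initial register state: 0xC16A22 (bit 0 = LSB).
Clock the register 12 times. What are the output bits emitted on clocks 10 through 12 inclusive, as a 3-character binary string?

101

reg_0 = 0xC16A22
clock 1: out=0, reg = 0x60B511
clock 2: out=1, reg = 0xB05A88
clock 3: out=0, reg = 0xD82D44
clock 4: out=0, reg = 0xEC16A2
clock 5: out=0, reg = 0xF60B51
clock 6: out=1, reg = 0xFB05A8
clock 7: out=0, reg = 0x7D82D4
clock 8: out=0, reg = 0xBEC16A
clock 9: out=0, reg = 0x5F60B5
clock 10: out=1, reg = 0xAFB05A
clock 11: out=0, reg = 0xD7D82D
clock 12: out=1, reg = 0xEBEC16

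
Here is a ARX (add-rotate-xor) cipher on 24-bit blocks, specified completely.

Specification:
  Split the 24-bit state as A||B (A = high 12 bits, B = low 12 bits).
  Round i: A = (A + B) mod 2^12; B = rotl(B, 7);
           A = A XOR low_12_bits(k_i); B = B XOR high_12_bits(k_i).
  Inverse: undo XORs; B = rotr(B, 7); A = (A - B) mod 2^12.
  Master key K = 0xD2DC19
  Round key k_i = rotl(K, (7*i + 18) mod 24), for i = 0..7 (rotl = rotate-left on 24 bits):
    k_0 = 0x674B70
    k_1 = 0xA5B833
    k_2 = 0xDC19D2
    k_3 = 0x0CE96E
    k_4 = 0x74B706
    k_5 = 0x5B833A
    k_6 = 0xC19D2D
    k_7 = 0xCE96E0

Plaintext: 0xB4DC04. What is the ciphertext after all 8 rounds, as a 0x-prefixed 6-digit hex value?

s_0 = plaintext = 0xB4DC04
s_1 = Round(s_0, k_0) = 0xC21414
s_2 = Round(s_1, k_1) = 0x80607B
s_3 = Round(s_2, k_2) = 0x153042
s_4 = Round(s_3, k_3) = 0x8FB1CC
s_5 = Round(s_4, k_4) = 0xDC1145
s_6 = Round(s_5, k_5) = 0xC3C732
s_7 = Round(s_6, k_6) = 0xE43520
s_8 = Round(s_7, k_7) = 0x583CC0

0x583CC0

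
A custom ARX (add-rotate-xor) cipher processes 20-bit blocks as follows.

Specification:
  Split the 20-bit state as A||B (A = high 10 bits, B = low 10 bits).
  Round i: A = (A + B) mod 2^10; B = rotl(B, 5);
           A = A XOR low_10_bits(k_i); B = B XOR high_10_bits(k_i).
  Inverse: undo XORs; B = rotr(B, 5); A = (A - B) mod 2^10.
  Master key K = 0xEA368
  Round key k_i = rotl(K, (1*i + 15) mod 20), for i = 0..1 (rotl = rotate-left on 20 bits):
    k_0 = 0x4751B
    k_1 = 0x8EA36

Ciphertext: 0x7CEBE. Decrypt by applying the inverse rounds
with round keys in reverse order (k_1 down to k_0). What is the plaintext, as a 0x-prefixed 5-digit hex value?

s_0 = ciphertext = 0x7CEBE
s_1 = InvRound(s_0, k_1) = 0xD0484
s_2 = InvRound(s_1, k_0) = 0xCBB2C

0xCBB2C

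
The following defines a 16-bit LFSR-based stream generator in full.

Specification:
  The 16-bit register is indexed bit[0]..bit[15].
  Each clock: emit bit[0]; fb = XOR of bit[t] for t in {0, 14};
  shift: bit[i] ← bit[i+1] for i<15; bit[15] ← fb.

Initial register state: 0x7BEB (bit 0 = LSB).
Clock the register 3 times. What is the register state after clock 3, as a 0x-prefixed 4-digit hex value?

0x4F7D

reg_0 = 0x7BEB
clock 1: out=1, reg = 0x3DF5
clock 2: out=1, reg = 0x9EFA
clock 3: out=0, reg = 0x4F7D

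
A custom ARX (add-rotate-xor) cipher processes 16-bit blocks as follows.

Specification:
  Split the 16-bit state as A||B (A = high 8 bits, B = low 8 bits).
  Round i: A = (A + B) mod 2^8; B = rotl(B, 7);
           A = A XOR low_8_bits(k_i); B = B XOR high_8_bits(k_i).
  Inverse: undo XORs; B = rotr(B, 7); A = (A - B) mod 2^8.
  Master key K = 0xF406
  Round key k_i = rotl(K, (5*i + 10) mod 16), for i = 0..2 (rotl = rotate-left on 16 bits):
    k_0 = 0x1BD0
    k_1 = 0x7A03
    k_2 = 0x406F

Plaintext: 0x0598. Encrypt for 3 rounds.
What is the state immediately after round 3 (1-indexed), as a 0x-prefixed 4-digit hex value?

0x17A8

s_0 = plaintext = 0x0598
s_1 = Round(s_0, k_0) = 0x4D57
s_2 = Round(s_1, k_1) = 0xA7D1
s_3 = Round(s_2, k_2) = 0x17A8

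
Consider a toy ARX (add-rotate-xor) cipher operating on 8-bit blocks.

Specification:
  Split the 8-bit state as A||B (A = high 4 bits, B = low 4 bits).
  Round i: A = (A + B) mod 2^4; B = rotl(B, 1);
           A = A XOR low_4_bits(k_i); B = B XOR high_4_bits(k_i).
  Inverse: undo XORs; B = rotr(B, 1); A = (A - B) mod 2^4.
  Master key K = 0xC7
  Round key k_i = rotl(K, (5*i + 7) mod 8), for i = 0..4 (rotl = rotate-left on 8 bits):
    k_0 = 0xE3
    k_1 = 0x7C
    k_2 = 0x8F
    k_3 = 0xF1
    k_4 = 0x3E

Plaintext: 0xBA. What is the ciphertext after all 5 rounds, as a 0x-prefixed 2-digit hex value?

s_0 = plaintext = 0xBA
s_1 = Round(s_0, k_0) = 0x6B
s_2 = Round(s_1, k_1) = 0xD0
s_3 = Round(s_2, k_2) = 0x28
s_4 = Round(s_3, k_3) = 0xBE
s_5 = Round(s_4, k_4) = 0x7E

0x7E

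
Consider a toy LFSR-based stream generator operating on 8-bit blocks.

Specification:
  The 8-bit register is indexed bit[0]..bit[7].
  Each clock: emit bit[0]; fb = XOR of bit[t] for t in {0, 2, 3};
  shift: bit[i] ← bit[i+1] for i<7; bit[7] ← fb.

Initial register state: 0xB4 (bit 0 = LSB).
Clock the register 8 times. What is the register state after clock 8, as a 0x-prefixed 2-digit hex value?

0xAF

reg_0 = 0xB4
clock 1: out=0, reg = 0xDA
clock 2: out=0, reg = 0xED
clock 3: out=1, reg = 0xF6
clock 4: out=0, reg = 0xFB
clock 5: out=1, reg = 0x7D
clock 6: out=1, reg = 0xBE
clock 7: out=0, reg = 0x5F
clock 8: out=1, reg = 0xAF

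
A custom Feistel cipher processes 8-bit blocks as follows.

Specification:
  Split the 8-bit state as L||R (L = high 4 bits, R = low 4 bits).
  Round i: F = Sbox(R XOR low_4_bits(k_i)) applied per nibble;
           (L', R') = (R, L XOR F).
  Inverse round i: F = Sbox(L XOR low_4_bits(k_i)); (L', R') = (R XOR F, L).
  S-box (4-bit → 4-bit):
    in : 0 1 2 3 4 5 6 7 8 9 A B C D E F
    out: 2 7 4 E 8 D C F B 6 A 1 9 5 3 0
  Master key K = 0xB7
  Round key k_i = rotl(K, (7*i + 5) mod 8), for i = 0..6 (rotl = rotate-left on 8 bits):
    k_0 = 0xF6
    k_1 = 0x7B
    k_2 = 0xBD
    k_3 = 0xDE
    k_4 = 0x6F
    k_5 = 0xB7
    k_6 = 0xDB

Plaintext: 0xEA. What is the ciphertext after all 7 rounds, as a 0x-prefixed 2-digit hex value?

0x9C

s_0 = plaintext = 0xEA
s_1 = Round(s_0, k_0) = 0xA7
s_2 = Round(s_1, k_1) = 0x73
s_3 = Round(s_2, k_2) = 0x34
s_4 = Round(s_3, k_3) = 0x49
s_5 = Round(s_4, k_4) = 0x98
s_6 = Round(s_5, k_5) = 0x89
s_7 = Round(s_6, k_6) = 0x9C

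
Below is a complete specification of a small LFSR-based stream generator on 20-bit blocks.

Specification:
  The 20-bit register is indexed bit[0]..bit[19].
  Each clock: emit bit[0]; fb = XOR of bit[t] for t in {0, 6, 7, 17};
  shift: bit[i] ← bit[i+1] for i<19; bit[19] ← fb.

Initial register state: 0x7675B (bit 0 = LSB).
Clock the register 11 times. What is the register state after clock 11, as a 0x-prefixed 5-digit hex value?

reg_0 = 0x7675B
clock 1: out=1, reg = 0xBB3AD
clock 2: out=1, reg = 0xDD9D6
clock 3: out=0, reg = 0x6ECEB
clock 4: out=1, reg = 0x37675
clock 5: out=1, reg = 0x9BB3A
clock 6: out=0, reg = 0x4DD9D
clock 7: out=1, reg = 0x26ECE
clock 8: out=0, reg = 0x93767
clock 9: out=1, reg = 0x49BB3
clock 10: out=1, reg = 0x24DD9
clock 11: out=1, reg = 0x126EC

0x126EC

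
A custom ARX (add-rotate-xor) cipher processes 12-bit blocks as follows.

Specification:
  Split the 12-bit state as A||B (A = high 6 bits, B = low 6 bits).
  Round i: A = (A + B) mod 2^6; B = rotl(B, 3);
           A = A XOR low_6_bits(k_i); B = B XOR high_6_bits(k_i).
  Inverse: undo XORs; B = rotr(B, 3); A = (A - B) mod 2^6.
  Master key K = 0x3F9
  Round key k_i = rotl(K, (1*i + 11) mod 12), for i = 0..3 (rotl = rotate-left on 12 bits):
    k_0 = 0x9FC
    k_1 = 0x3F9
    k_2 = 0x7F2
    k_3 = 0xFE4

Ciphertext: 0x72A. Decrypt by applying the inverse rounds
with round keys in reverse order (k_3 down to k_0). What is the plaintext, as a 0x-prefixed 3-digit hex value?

s_0 = ciphertext = 0x72A
s_1 = InvRound(s_0, k_3) = 0x3AA
s_2 = InvRound(s_1, k_2) = 0x3AE
s_3 = InvRound(s_2, k_1) = 0xACC
s_4 = InvRound(s_3, k_0) = 0xE9D

0xE9D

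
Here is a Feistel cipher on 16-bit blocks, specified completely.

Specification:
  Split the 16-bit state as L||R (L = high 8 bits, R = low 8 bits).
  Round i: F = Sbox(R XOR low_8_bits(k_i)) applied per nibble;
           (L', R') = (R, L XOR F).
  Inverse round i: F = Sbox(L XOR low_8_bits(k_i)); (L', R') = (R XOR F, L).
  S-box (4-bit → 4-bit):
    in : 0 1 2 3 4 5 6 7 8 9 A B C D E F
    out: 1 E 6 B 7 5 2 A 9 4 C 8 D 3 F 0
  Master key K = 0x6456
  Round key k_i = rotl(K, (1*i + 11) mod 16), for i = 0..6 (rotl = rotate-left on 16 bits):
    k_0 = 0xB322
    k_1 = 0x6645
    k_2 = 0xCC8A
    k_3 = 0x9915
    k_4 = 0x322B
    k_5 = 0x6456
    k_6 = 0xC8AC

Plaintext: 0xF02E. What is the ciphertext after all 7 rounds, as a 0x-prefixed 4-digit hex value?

s_0 = plaintext = 0xF02E
s_1 = Round(s_0, k_0) = 0x2EED
s_2 = Round(s_1, k_1) = 0xEDE7
s_3 = Round(s_2, k_2) = 0xE7CE
s_4 = Round(s_3, k_3) = 0xCEDF
s_5 = Round(s_4, k_4) = 0xDFC9
s_6 = Round(s_5, k_5) = 0xC99F
s_7 = Round(s_6, k_6) = 0x9F72

0x9F72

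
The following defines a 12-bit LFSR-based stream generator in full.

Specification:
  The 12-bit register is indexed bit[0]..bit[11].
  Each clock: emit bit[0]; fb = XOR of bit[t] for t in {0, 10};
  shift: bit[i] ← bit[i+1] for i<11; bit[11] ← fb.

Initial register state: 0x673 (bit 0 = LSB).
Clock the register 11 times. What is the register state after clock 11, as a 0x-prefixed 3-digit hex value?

reg_0 = 0x673
clock 1: out=1, reg = 0x339
clock 2: out=1, reg = 0x99C
clock 3: out=0, reg = 0x4CE
clock 4: out=0, reg = 0xA67
clock 5: out=1, reg = 0xD33
clock 6: out=1, reg = 0x699
clock 7: out=1, reg = 0x34C
clock 8: out=0, reg = 0x1A6
clock 9: out=0, reg = 0x0D3
clock 10: out=1, reg = 0x869
clock 11: out=1, reg = 0xC34

0xC34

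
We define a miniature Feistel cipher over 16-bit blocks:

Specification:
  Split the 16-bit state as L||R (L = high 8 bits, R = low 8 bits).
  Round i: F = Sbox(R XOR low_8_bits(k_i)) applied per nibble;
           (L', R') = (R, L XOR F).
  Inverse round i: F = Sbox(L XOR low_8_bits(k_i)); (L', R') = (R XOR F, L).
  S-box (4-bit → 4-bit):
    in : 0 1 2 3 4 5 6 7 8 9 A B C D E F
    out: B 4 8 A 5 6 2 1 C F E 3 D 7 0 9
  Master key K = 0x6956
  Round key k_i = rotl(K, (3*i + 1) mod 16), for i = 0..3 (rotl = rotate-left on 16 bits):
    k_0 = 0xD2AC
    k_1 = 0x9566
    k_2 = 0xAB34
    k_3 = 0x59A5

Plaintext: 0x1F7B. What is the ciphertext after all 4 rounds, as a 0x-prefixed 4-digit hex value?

0xF4A3

s_0 = plaintext = 0x1F7B
s_1 = Round(s_0, k_0) = 0x7B6E
s_2 = Round(s_1, k_1) = 0x6EC7
s_3 = Round(s_2, k_2) = 0xC7F4
s_4 = Round(s_3, k_3) = 0xF4A3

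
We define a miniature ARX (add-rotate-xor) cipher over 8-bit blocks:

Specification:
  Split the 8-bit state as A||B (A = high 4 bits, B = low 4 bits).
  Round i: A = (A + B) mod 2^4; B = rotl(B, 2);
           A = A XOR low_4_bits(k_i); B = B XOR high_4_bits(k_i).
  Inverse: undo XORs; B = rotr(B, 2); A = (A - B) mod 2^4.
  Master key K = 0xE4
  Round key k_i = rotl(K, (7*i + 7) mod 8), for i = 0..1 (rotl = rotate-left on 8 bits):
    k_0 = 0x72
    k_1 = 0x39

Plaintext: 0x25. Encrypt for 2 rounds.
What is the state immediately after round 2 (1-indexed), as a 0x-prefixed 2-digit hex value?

0xEB

s_0 = plaintext = 0x25
s_1 = Round(s_0, k_0) = 0x52
s_2 = Round(s_1, k_1) = 0xEB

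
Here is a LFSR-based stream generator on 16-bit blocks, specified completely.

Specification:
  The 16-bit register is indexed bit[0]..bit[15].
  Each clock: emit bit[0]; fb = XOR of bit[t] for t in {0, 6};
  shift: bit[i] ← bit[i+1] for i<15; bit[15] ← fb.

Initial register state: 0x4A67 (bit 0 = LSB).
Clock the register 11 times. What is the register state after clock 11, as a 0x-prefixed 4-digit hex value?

0x69C9

reg_0 = 0x4A67
clock 1: out=1, reg = 0x2533
clock 2: out=1, reg = 0x9299
clock 3: out=1, reg = 0xC94C
clock 4: out=0, reg = 0xE4A6
clock 5: out=0, reg = 0x7253
clock 6: out=1, reg = 0x3929
clock 7: out=1, reg = 0x9C94
clock 8: out=0, reg = 0x4E4A
clock 9: out=0, reg = 0xA725
clock 10: out=1, reg = 0xD392
clock 11: out=0, reg = 0x69C9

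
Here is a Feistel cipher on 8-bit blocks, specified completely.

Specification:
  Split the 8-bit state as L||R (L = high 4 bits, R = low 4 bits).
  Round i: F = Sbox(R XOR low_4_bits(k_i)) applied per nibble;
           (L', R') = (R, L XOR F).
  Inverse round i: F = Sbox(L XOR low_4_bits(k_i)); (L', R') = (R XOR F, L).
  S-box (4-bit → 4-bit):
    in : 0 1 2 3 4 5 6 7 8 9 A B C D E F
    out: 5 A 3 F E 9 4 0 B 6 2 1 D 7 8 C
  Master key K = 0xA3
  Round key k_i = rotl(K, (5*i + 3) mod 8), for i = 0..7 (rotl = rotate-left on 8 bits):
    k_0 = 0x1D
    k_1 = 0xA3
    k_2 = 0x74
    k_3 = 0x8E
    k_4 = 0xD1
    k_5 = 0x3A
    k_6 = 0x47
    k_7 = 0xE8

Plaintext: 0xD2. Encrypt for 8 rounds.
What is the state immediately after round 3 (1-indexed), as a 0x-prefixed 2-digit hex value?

0x18

s_0 = plaintext = 0xD2
s_1 = Round(s_0, k_0) = 0x21
s_2 = Round(s_1, k_1) = 0x11
s_3 = Round(s_2, k_2) = 0x18
s_4 = Round(s_3, k_3) = 0x85
s_5 = Round(s_4, k_4) = 0x56
s_6 = Round(s_5, k_5) = 0x68
s_7 = Round(s_6, k_6) = 0x8A
s_8 = Round(s_7, k_7) = 0xAB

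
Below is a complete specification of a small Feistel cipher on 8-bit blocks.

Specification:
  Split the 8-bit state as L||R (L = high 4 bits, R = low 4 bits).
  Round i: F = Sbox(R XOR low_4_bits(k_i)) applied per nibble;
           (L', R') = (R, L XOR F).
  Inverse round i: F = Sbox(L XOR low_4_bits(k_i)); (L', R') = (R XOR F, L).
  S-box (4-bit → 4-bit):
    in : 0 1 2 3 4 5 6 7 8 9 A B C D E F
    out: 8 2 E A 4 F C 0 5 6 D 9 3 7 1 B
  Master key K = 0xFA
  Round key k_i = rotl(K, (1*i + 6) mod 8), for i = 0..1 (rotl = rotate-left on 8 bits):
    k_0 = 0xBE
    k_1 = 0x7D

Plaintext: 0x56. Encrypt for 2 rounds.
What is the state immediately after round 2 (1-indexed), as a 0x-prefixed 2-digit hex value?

0x01

s_0 = plaintext = 0x56
s_1 = Round(s_0, k_0) = 0x60
s_2 = Round(s_1, k_1) = 0x01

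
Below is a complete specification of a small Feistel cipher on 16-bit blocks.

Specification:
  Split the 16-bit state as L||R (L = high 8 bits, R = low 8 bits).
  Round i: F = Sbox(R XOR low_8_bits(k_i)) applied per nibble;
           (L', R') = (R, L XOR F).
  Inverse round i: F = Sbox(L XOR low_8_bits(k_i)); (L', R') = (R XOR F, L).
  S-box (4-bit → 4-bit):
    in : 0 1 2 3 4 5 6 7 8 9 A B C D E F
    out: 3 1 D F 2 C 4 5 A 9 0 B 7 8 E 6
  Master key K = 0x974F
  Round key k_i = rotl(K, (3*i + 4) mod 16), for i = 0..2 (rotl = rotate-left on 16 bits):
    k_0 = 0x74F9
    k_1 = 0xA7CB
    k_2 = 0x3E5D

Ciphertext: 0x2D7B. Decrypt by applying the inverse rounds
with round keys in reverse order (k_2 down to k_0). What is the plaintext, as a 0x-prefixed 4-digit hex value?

s_0 = ciphertext = 0x2D7B
s_1 = InvRound(s_0, k_2) = 0x282D
s_2 = InvRound(s_1, k_1) = 0xC228
s_3 = InvRound(s_2, k_0) = 0xD3C2

0xD3C2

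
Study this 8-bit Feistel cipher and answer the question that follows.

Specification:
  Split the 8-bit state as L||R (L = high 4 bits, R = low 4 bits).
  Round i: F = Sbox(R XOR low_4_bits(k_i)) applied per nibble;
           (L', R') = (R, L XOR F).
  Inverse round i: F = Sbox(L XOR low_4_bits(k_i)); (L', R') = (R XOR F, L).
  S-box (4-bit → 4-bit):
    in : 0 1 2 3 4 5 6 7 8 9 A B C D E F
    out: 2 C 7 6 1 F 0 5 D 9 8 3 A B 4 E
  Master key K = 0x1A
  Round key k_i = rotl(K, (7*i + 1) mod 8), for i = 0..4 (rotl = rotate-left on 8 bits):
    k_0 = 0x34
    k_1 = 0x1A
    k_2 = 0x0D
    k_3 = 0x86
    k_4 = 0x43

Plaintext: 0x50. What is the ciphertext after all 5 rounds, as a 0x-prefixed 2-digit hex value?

0x7C

s_0 = plaintext = 0x50
s_1 = Round(s_0, k_0) = 0x04
s_2 = Round(s_1, k_1) = 0x44
s_3 = Round(s_2, k_2) = 0x4D
s_4 = Round(s_3, k_3) = 0xD7
s_5 = Round(s_4, k_4) = 0x7C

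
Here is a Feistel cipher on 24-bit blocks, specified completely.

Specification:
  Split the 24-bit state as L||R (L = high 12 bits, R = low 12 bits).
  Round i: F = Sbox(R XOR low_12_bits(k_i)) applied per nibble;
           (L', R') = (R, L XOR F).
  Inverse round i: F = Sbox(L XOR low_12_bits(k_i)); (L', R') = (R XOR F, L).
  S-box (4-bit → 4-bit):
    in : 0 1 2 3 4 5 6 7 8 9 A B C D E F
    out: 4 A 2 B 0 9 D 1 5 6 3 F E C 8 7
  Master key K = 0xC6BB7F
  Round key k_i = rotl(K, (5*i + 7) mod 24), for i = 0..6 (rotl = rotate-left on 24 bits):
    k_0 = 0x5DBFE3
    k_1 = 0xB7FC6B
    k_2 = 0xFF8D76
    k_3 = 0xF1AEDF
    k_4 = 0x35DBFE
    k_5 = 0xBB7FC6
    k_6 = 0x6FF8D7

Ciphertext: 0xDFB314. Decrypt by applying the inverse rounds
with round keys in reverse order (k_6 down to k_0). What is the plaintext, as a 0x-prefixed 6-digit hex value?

s_0 = ciphertext = 0xDFB314
s_1 = InvRound(s_0, k_6) = 0xA3ADFB
s_2 = InvRound(s_1, k_5) = 0x485A3A
s_3 = InvRound(s_2, k_4) = 0xD25485
s_4 = InvRound(s_3, k_3) = 0xFF6D25
s_5 = InvRound(s_4, k_2) = 0xF71FF6
s_6 = InvRound(s_5, k_1) = 0x455F71
s_7 = InvRound(s_6, k_0) = 0x08C455

0x08C455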